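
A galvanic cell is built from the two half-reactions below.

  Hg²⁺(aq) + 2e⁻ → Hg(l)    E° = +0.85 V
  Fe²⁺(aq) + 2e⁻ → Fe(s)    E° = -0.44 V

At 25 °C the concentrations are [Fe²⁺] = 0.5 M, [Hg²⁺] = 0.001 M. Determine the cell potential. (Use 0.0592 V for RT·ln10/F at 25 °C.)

1.21 V

The Hg²⁺/Hg couple has the higher reduction potential and acts as the cathode, so E°_cell = +0.85 − (-0.44) = 1.29 V.
Balancing electrons gives n = 2; the reaction quotient is Q = [Fe²⁺]/[Hg²⁺] = 500.
At 25 °C, E = E° − (0.0592/n) log Q = 1.29 − (0.0592/2)(2.699) = 1.290 − 0.080 = 1.210 V.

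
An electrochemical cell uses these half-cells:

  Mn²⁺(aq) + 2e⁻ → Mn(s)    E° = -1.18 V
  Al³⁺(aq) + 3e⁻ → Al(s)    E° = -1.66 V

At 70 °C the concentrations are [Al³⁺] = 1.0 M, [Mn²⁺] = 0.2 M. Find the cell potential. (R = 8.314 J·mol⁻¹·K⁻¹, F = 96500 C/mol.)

The Mn²⁺/Mn couple has the higher reduction potential and acts as the cathode, so E°_cell = -1.18 − (-1.66) = 0.48 V.
Balancing electrons gives n = 6; the reaction quotient is Q = [Al³⁺]^2/[Mn²⁺]^3 = 125.
E = E° − (RT/nF) ln Q = 0.48 − (8.314×343)/(6×96500) × (4.828) = 0.480 − 0.024 = 0.456 V.

0.456 V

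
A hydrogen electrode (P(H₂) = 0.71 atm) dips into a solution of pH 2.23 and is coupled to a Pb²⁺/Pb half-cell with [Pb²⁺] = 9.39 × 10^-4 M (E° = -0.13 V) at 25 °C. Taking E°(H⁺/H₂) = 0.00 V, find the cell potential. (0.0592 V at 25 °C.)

0.092 V

The hydrogen couple is the cathode, so E°_cell = 0.13 V; n = 2.
[H⁺] = 10^(−2.23) = 0.0059 M, and Q = [Pb²⁺]·P(H₂) / [H⁺]^2 = 19.2.
E = E° − (0.0592/2) log Q = 0.13 − (0.0592/2)(1.284) = 0.092 V.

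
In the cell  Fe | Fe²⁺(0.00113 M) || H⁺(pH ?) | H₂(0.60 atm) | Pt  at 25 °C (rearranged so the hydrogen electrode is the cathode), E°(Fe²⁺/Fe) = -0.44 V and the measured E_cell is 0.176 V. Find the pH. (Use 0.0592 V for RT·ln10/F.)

E°_cell = 0.44 V and n = 2.
log Q = n(E° − E)/0.0592 = 2×(0.44 − 0.176)/0.0592 = 8.919.
With Q = [Fe²⁺]·P(H₂) / [H⁺]^2, solving for [H⁺] gives log[H⁺] = -6.044, so pH = 6.04.

pH = 6.04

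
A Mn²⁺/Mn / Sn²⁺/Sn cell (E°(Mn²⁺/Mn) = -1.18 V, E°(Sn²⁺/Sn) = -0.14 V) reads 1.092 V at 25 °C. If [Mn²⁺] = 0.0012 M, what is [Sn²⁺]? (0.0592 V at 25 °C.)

0.069 M

From the Nernst equation, log Q = n(E° − E)/0.0592 = 2(1.04 − 1.092)/0.0592 = -1.757, so Q = 0.0175.
With Q = [Mn²⁺]/[Sn²⁺] and the known concentrations, [Sn²⁺] in the denominator gives [Sn²⁺] = 0.069 M.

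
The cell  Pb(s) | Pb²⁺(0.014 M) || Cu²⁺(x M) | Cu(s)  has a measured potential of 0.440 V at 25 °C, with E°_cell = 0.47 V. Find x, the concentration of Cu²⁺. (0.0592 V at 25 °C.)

0.0014 M

From the Nernst equation, log Q = n(E° − E)/0.0592 = 2(0.47 − 0.440)/0.0592 = 1.014, so Q = 10.3.
With Q = [Pb²⁺]/[Cu²⁺] and the known concentrations, [Cu²⁺] in the denominator gives [Cu²⁺] = 0.0014 M.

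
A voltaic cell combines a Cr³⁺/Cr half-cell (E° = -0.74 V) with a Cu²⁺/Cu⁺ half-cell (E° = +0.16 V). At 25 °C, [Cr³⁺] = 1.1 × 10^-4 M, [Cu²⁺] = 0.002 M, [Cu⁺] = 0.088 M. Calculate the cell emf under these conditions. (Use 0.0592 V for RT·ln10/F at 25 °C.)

0.881 V

The Cu²⁺/Cu⁺ couple has the higher reduction potential and acts as the cathode, so E°_cell = +0.16 − (-0.74) = 0.90 V.
Balancing electrons gives n = 3; the reaction quotient is Q = [Cr³⁺]·[Cu⁺]^3/[Cu²⁺]^3 = 9.37.
At 25 °C, E = E° − (0.0592/n) log Q = 0.90 − (0.0592/3)(0.972) = 0.900 − 0.019 = 0.881 V.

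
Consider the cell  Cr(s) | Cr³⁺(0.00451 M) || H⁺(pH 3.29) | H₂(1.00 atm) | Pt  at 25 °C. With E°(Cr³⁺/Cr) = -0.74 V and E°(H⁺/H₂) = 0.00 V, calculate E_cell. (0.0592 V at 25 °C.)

0.59 V

The hydrogen couple is the cathode, so E°_cell = 0.74 V; n = 6.
[H⁺] = 10^(−3.29) = 5.1 × 10^-4 M, and Q = [Cr³⁺]^2·P(H₂)^3 / [H⁺]^6 = 1.12 × 10^15.
E = E° − (0.0592/6) log Q = 0.74 − (0.0592/6)(15.048) = 0.592 V.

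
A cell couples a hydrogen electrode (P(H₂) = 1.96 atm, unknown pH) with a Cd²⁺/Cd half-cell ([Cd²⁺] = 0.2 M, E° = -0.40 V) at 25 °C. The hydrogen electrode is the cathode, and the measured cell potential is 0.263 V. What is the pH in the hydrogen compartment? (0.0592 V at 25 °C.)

pH = 2.52

E°_cell = 0.40 V and n = 2.
log Q = n(E° − E)/0.0592 = 2×(0.40 − 0.263)/0.0592 = 4.628.
With Q = [Cd²⁺]·P(H₂) / [H⁺]^2, solving for [H⁺] gives log[H⁺] = -2.518, so pH = 2.52.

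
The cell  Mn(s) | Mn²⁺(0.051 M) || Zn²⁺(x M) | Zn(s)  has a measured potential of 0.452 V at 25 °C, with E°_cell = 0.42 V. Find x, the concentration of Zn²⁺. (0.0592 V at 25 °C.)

From the Nernst equation, log Q = n(E° − E)/0.0592 = 2(0.42 − 0.452)/0.0592 = -1.081, so Q = 0.0830.
With Q = [Mn²⁺]/[Zn²⁺] and the known concentrations, [Zn²⁺] in the denominator gives [Zn²⁺] = 0.61 M.

0.61 M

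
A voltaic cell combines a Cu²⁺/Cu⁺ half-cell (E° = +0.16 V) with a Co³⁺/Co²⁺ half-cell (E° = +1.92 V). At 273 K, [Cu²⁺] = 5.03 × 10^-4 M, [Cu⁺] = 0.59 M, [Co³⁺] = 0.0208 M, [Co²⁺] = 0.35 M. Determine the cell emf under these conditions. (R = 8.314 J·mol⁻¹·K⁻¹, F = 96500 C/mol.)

The Co³⁺/Co²⁺ couple has the higher reduction potential and acts as the cathode, so E°_cell = +1.92 − (+0.16) = 1.76 V.
Balancing electrons gives n = 1; the reaction quotient is Q = [Cu²⁺]·[Co²⁺]/([Cu⁺]·[Co³⁺]) = 0.0143.
E = E° − (RT/nF) ln Q = 1.76 − (8.314×273)/(1×96500) × (-4.244) = 1.760 + 0.100 = 1.860 V.

1.86 V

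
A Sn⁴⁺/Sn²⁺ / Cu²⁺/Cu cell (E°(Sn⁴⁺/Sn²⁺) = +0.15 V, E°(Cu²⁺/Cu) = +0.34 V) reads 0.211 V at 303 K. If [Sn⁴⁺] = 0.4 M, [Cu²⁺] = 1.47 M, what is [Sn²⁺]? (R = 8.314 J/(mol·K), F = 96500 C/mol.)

From the Nernst equation, ln Q = nF(E° − E)/RT = 2×96500×(0.19 − 0.211)/(8.314×303) = -1.609, so Q = 0.200.
With Q = [Sn⁴⁺]/([Sn²⁺]·[Cu²⁺]) and the known concentrations, [Sn²⁺] in the denominator gives [Sn²⁺] = 1.4 M.

1.4 M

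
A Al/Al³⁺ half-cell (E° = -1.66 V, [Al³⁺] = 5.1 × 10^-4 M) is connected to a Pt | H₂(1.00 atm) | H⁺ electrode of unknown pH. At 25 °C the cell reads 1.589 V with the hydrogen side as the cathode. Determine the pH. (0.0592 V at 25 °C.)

pH = 2.30

E°_cell = 1.66 V and n = 6.
log Q = n(E° − E)/0.0592 = 6×(1.66 − 1.589)/0.0592 = 7.196.
With Q = [Al³⁺]^2·P(H₂)^3 / [H⁺]^6, solving for [H⁺] gives log[H⁺] = -2.297, so pH = 2.30.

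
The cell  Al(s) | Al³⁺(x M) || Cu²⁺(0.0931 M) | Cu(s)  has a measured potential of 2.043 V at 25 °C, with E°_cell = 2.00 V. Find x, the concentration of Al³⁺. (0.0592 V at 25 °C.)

From the Nernst equation, log Q = n(E° − E)/0.0592 = 6(2.00 − 2.043)/0.0592 = -4.358, so Q = 4.38 × 10^-5.
With Q = [Al³⁺]^2/[Cu²⁺]^3 and the known concentrations, [Al³⁺]^2 in the numerator gives [Al³⁺] = 1.9 × 10^-4 M.

1.9 × 10^-4 M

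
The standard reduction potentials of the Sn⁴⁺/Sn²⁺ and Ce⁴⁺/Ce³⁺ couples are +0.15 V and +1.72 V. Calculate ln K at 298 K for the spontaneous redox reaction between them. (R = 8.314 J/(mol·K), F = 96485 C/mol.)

ln K = 122.3

E°_cell = +1.72 − (+0.15) = 1.57 V, with n = 2 electrons transferred.
At equilibrium E = 0, so the Nernst equation gives ln K = nFE°/RT = (2)(96485)(1.57)/((8.314)(298)) = 122.28.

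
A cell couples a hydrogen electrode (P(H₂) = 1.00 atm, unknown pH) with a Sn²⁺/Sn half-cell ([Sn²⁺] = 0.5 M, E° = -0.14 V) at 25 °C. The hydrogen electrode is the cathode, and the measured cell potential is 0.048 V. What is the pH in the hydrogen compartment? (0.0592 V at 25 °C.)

E°_cell = 0.14 V and n = 2.
log Q = n(E° − E)/0.0592 = 2×(0.14 − 0.048)/0.0592 = 3.108.
With Q = [Sn²⁺]·P(H₂) / [H⁺]^2, solving for [H⁺] gives log[H⁺] = -1.705, so pH = 1.70.

pH = 1.70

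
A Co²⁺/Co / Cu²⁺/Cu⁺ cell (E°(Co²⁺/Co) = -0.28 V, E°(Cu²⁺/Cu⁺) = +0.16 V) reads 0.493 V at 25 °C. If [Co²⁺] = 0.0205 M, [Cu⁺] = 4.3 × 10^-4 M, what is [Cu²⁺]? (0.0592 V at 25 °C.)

4.8 × 10^-4 M

From the Nernst equation, log Q = n(E° − E)/0.0592 = 2(0.44 − 0.493)/0.0592 = -1.791, so Q = 0.0162.
With Q = [Co²⁺]·[Cu⁺]^2/[Cu²⁺]^2 and the known concentrations, [Cu²⁺]^2 in the denominator gives [Cu²⁺] = 4.8 × 10^-4 M.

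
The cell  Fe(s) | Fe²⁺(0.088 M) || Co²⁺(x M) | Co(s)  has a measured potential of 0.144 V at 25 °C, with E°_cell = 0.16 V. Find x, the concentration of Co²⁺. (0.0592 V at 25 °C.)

0.025 M

From the Nernst equation, log Q = n(E° − E)/0.0592 = 2(0.16 − 0.144)/0.0592 = 0.541, so Q = 3.47.
With Q = [Fe²⁺]/[Co²⁺] and the known concentrations, [Co²⁺] in the denominator gives [Co²⁺] = 0.025 M.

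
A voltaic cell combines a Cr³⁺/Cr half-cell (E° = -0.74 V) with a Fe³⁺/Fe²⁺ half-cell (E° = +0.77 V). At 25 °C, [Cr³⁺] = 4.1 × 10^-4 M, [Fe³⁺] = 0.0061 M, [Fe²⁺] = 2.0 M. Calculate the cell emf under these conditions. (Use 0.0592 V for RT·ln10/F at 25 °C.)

1.43 V

The Fe³⁺/Fe²⁺ couple has the higher reduction potential and acts as the cathode, so E°_cell = +0.77 − (-0.74) = 1.51 V.
Balancing electrons gives n = 3; the reaction quotient is Q = [Cr³⁺]·[Fe²⁺]^3/[Fe³⁺]^3 = 1.45 × 10^4.
At 25 °C, E = E° − (0.0592/n) log Q = 1.51 − (0.0592/3)(4.160) = 1.510 − 0.082 = 1.428 V.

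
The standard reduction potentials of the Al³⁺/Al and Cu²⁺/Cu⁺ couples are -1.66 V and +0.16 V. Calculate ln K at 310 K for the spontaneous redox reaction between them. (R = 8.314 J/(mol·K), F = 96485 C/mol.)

E°_cell = +0.16 − (-1.66) = 1.82 V, with n = 3 electrons transferred.
At equilibrium E = 0, so the Nernst equation gives ln K = nFE°/RT = (3)(96485)(1.82)/((8.314)(310)) = 204.40.

ln K = 204.4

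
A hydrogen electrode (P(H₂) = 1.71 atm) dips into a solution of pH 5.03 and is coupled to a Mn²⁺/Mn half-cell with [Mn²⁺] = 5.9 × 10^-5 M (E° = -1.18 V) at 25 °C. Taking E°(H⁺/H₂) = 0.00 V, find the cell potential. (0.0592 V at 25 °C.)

1.00 V

The hydrogen couple is the cathode, so E°_cell = 1.18 V; n = 2.
[H⁺] = 10^(−5.03) = 9.3 × 10^-6 M, and Q = [Mn²⁺]·P(H₂) / [H⁺]^2 = 1.16 × 10^6.
E = E° − (0.0592/2) log Q = 1.18 − (0.0592/2)(6.064) = 1.001 V.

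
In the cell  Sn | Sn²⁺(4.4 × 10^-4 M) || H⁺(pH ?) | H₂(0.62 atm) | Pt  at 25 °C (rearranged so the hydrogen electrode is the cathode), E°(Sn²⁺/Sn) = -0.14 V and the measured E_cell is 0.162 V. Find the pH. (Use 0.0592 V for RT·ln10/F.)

E°_cell = 0.14 V and n = 2.
log Q = n(E° − E)/0.0592 = 2×(0.14 − 0.162)/0.0592 = -0.743.
With Q = [Sn²⁺]·P(H₂) / [H⁺]^2, solving for [H⁺] gives log[H⁺] = -1.410, so pH = 1.41.

pH = 1.41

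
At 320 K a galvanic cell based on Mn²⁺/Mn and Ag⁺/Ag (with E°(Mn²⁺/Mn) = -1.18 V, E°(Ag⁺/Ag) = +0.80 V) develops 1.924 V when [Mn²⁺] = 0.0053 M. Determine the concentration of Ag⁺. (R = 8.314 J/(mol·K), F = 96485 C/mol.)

0.0096 M

From the Nernst equation, ln Q = nF(E° − E)/RT = 2×96485×(1.98 − 1.924)/(8.314×320) = 4.062, so Q = 58.1.
With Q = [Mn²⁺]/[Ag⁺]^2 and the known concentrations, [Ag⁺]^2 in the denominator gives [Ag⁺] = 0.0096 M.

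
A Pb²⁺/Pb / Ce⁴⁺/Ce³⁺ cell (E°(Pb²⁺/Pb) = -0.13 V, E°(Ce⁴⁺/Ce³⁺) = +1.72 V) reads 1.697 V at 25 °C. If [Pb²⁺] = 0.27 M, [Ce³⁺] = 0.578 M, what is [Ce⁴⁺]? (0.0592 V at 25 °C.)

From the Nernst equation, log Q = n(E° − E)/0.0592 = 2(1.85 − 1.697)/0.0592 = 5.169, so Q = 1.48 × 10^5.
With Q = [Pb²⁺]·[Ce³⁺]^2/[Ce⁴⁺]^2 and the known concentrations, [Ce⁴⁺]^2 in the denominator gives [Ce⁴⁺] = 7.8 × 10^-4 M.

7.8 × 10^-4 M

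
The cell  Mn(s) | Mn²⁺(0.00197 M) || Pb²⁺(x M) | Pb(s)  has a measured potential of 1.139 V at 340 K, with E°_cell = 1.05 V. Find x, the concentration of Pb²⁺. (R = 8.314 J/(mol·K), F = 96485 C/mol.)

From the Nernst equation, ln Q = nF(E° − E)/RT = 2×96485×(1.05 − 1.139)/(8.314×340) = -6.076, so Q = 0.00230.
With Q = [Mn²⁺]/[Pb²⁺] and the known concentrations, [Pb²⁺] in the denominator gives [Pb²⁺] = 0.86 M.

0.86 M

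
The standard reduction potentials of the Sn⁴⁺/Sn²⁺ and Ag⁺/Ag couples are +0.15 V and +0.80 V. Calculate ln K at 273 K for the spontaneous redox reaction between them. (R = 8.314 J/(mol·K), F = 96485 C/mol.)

E°_cell = +0.80 − (+0.15) = 0.65 V, with n = 2 electrons transferred.
At equilibrium E = 0, so the Nernst equation gives ln K = nFE°/RT = (2)(96485)(0.65)/((8.314)(273)) = 55.26.

ln K = 55.3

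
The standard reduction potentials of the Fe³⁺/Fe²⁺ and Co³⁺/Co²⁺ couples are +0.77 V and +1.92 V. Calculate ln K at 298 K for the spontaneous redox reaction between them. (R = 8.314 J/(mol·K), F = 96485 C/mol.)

E°_cell = +1.92 − (+0.77) = 1.15 V, with n = 1 electron transferred.
At equilibrium E = 0, so the Nernst equation gives ln K = nFE°/RT = (1)(96485)(1.15)/((8.314)(298)) = 44.78.

ln K = 44.8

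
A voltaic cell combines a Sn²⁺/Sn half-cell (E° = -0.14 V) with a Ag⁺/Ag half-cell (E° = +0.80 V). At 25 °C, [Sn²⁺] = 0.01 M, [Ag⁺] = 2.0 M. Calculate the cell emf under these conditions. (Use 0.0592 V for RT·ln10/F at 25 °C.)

1.02 V

The Ag⁺/Ag couple has the higher reduction potential and acts as the cathode, so E°_cell = +0.80 − (-0.14) = 0.94 V.
Balancing electrons gives n = 2; the reaction quotient is Q = [Sn²⁺]/[Ag⁺]^2 = 0.00250.
At 25 °C, E = E° − (0.0592/n) log Q = 0.94 − (0.0592/2)(-2.602) = 0.940 + 0.077 = 1.017 V.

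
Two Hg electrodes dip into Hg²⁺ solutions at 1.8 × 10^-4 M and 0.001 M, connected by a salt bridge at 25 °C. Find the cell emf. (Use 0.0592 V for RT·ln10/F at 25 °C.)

0.022 V

Both half-cells are Hg²⁺/Hg, so E°_cell = 0. The concentrated side is the cathode; the cell reaction moves Hg²⁺ from high to low concentration with n = 2.
Q = [Hg²⁺]_dilute/[Hg²⁺]_conc = 1.8 × 10^-4/0.001 = 0.180.
E = 0 − (0.0592/2) log Q = −(0.0592/2)(-0.745) = 0.0221 V.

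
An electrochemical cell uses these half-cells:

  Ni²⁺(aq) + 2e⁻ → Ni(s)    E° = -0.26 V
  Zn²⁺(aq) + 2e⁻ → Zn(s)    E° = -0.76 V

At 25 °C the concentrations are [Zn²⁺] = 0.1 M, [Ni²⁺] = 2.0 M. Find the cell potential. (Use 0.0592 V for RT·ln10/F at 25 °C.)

The Ni²⁺/Ni couple has the higher reduction potential and acts as the cathode, so E°_cell = -0.26 − (-0.76) = 0.50 V.
Balancing electrons gives n = 2; the reaction quotient is Q = [Zn²⁺]/[Ni²⁺] = 0.0500.
At 25 °C, E = E° − (0.0592/n) log Q = 0.50 − (0.0592/2)(-1.301) = 0.500 + 0.039 = 0.539 V.

0.539 V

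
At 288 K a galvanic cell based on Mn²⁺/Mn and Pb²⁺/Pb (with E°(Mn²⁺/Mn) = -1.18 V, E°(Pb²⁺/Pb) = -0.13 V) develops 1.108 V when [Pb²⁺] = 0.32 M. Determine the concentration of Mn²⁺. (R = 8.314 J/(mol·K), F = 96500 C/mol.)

0.003 M

From the Nernst equation, ln Q = nF(E° − E)/RT = 2×96500×(1.05 − 1.108)/(8.314×288) = -4.675, so Q = 0.00933.
With Q = [Mn²⁺]/[Pb²⁺] and the known concentrations, [Mn²⁺] in the numerator gives [Mn²⁺] = 0.003 M.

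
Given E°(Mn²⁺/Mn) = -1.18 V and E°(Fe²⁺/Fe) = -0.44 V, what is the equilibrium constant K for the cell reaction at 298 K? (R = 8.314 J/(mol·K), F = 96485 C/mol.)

1.1 × 10^25

E°_cell = -0.44 − (-1.18) = 0.74 V, with n = 2 electrons transferred.
At equilibrium E = 0, so the Nernst equation gives ln K = nFE°/RT = (2)(96485)(0.74)/((8.314)(298)) = 57.64.
K = e^57.64 = 1.1 × 10^25.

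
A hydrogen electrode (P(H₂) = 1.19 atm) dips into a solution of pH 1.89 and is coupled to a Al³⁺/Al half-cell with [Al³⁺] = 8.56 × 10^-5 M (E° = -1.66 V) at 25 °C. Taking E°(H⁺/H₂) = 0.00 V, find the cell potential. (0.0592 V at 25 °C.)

The hydrogen couple is the cathode, so E°_cell = 1.66 V; n = 6.
[H⁺] = 10^(−1.89) = 0.013 M, and Q = [Al³⁺]^2·P(H₂)^3 / [H⁺]^6 = 2700.
E = E° − (0.0592/6) log Q = 1.66 − (0.0592/6)(3.432) = 1.626 V.

1.63 V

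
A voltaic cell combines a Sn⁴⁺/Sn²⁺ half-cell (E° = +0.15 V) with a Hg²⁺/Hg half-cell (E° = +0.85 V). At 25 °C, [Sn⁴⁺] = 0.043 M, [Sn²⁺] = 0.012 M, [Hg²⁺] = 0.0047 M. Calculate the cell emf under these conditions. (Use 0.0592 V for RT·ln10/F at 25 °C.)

The Hg²⁺/Hg couple has the higher reduction potential and acts as the cathode, so E°_cell = +0.85 − (+0.15) = 0.70 V.
Balancing electrons gives n = 2; the reaction quotient is Q = [Sn⁴⁺]/([Sn²⁺]·[Hg²⁺]) = 762.
At 25 °C, E = E° − (0.0592/n) log Q = 0.70 − (0.0592/2)(2.882) = 0.700 − 0.085 = 0.615 V.

0.615 V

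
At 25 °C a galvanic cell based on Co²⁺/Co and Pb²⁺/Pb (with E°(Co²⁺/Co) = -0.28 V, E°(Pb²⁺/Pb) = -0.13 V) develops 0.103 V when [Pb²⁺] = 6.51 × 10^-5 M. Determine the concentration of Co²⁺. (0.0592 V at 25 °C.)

0.0025 M

From the Nernst equation, log Q = n(E° − E)/0.0592 = 2(0.15 − 0.103)/0.0592 = 1.588, so Q = 38.7.
With Q = [Co²⁺]/[Pb²⁺] and the known concentrations, [Co²⁺] in the numerator gives [Co²⁺] = 0.0025 M.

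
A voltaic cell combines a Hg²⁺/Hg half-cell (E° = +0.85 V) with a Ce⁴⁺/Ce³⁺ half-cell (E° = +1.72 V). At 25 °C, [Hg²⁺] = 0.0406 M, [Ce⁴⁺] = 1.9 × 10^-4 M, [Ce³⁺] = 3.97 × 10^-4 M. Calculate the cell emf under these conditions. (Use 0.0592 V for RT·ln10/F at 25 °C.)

The Ce⁴⁺/Ce³⁺ couple has the higher reduction potential and acts as the cathode, so E°_cell = +1.72 − (+0.85) = 0.87 V.
Balancing electrons gives n = 2; the reaction quotient is Q = [Hg²⁺]·[Ce³⁺]^2/[Ce⁴⁺]^2 = 0.177.
At 25 °C, E = E° − (0.0592/n) log Q = 0.87 − (0.0592/2)(-0.751) = 0.870 + 0.022 = 0.892 V.

0.892 V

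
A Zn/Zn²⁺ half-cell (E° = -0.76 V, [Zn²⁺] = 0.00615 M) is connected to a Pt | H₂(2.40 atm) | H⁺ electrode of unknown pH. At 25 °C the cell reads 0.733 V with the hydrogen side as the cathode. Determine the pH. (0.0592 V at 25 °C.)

pH = 1.37

E°_cell = 0.76 V and n = 2.
log Q = n(E° − E)/0.0592 = 2×(0.76 − 0.733)/0.0592 = 0.912.
With Q = [Zn²⁺]·P(H₂) / [H⁺]^2, solving for [H⁺] gives log[H⁺] = -1.372, so pH = 1.37.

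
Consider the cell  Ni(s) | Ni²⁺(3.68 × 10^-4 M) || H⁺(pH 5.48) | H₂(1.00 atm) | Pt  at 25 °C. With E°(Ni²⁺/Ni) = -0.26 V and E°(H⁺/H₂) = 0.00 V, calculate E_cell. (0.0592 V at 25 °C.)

0.037 V

The hydrogen couple is the cathode, so E°_cell = 0.26 V; n = 2.
[H⁺] = 10^(−5.48) = 3.3 × 10^-6 M, and Q = [Ni²⁺]·P(H₂) / [H⁺]^2 = 3.36 × 10^7.
E = E° − (0.0592/2) log Q = 0.26 − (0.0592/2)(7.526) = 0.037 V.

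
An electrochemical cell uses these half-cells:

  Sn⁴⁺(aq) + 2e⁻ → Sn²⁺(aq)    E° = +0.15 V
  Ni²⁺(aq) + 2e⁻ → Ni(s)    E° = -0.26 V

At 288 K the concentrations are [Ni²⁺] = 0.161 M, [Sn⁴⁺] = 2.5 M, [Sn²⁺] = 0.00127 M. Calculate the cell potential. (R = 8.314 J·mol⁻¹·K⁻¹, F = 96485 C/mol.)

The Sn⁴⁺/Sn²⁺ couple has the higher reduction potential and acts as the cathode, so E°_cell = +0.15 − (-0.26) = 0.41 V.
Balancing electrons gives n = 2; the reaction quotient is Q = [Ni²⁺]·[Sn²⁺]/[Sn⁴⁺] = 8.18 × 10^-5.
E = E° − (RT/nF) ln Q = 0.41 − (8.314×288)/(2×96485) × (-9.411) = 0.410 + 0.117 = 0.527 V.

0.527 V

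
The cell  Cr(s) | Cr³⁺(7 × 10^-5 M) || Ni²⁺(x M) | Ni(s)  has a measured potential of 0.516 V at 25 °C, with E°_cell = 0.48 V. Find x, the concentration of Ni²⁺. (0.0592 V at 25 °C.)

From the Nernst equation, log Q = n(E° − E)/0.0592 = 6(0.48 − 0.516)/0.0592 = -3.649, so Q = 2.25 × 10^-4.
With Q = [Cr³⁺]^2/[Ni²⁺]^3 and the known concentrations, [Ni²⁺]^3 in the denominator gives [Ni²⁺] = 0.028 M.

0.028 M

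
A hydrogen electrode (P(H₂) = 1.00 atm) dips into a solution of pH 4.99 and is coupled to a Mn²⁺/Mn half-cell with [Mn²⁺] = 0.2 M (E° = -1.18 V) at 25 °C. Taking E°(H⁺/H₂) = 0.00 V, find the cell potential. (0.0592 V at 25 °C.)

0.91 V

The hydrogen couple is the cathode, so E°_cell = 1.18 V; n = 2.
[H⁺] = 10^(−4.99) = 1 × 10^-5 M, and Q = [Mn²⁺]·P(H₂) / [H⁺]^2 = 1.91 × 10^9.
E = E° − (0.0592/2) log Q = 1.18 − (0.0592/2)(9.281) = 0.905 V.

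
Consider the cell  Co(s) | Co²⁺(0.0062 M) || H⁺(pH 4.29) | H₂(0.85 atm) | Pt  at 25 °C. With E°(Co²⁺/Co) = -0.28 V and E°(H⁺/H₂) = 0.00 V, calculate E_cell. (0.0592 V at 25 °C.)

0.093 V

The hydrogen couple is the cathode, so E°_cell = 0.28 V; n = 2.
[H⁺] = 10^(−4.29) = 5.1 × 10^-5 M, and Q = [Co²⁺]·P(H₂) / [H⁺]^2 = 2 × 10^6.
E = E° − (0.0592/2) log Q = 0.28 − (0.0592/2)(6.302) = 0.093 V.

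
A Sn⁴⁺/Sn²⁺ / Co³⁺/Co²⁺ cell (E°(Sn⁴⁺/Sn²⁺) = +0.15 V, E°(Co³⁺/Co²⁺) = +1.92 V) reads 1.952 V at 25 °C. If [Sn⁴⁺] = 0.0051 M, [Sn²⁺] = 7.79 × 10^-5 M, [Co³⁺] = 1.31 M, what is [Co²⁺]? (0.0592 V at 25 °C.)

From the Nernst equation, log Q = n(E° − E)/0.0592 = 2(1.77 − 1.952)/0.0592 = -6.149, so Q = 7.1 × 10^-7.
With Q = [Sn⁴⁺]·[Co²⁺]^2/([Sn²⁺]·[Co³⁺]^2) and the known concentrations, [Co²⁺]^2 in the numerator gives [Co²⁺] = 1.4 × 10^-4 M.

1.4 × 10^-4 M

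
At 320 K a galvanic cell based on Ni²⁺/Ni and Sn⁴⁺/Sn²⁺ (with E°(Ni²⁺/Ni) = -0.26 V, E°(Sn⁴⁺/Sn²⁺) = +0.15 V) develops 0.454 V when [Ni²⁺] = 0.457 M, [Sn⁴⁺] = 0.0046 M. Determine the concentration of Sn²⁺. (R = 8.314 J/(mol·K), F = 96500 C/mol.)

4.1 × 10^-4 M

From the Nernst equation, ln Q = nF(E° − E)/RT = 2×96500×(0.41 − 0.454)/(8.314×320) = -3.192, so Q = 0.0411.
With Q = [Ni²⁺]·[Sn²⁺]/[Sn⁴⁺] and the known concentrations, [Sn²⁺] in the numerator gives [Sn²⁺] = 4.1 × 10^-4 M.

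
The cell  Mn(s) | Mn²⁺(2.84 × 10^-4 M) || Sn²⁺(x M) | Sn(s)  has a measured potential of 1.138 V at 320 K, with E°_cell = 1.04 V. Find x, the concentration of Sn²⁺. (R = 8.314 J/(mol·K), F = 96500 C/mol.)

0.35 M

From the Nernst equation, ln Q = nF(E° − E)/RT = 2×96500×(1.04 − 1.138)/(8.314×320) = -7.109, so Q = 8.18 × 10^-4.
With Q = [Mn²⁺]/[Sn²⁺] and the known concentrations, [Sn²⁺] in the denominator gives [Sn²⁺] = 0.35 M.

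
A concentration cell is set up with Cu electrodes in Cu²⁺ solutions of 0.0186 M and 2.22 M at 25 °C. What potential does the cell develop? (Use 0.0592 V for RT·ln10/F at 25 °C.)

0.061 V

Both half-cells are Cu²⁺/Cu, so E°_cell = 0. The concentrated side is the cathode; the cell reaction moves Cu²⁺ from high to low concentration with n = 2.
Q = [Cu²⁺]_dilute/[Cu²⁺]_conc = 0.0186/2.22 = 0.00838.
E = 0 − (0.0592/2) log Q = −(0.0592/2)(-2.077) = 0.0615 V.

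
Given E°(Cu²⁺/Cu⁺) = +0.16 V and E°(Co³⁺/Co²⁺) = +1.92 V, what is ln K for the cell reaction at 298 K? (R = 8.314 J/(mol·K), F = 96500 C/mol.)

ln K = 68.6

E°_cell = +1.92 − (+0.16) = 1.76 V, with n = 1 electron transferred.
At equilibrium E = 0, so the Nernst equation gives ln K = nFE°/RT = (1)(96500)(1.76)/((8.314)(298)) = 68.55.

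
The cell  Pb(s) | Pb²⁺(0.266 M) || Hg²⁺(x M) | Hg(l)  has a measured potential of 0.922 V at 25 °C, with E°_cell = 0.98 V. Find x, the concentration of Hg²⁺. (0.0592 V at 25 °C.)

0.0029 M

From the Nernst equation, log Q = n(E° − E)/0.0592 = 2(0.98 − 0.922)/0.0592 = 1.959, so Q = 91.1.
With Q = [Pb²⁺]/[Hg²⁺] and the known concentrations, [Hg²⁺] in the denominator gives [Hg²⁺] = 0.0029 M.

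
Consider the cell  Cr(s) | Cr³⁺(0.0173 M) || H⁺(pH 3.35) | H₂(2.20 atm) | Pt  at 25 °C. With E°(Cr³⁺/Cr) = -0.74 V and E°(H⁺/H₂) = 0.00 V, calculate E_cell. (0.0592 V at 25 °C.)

The hydrogen couple is the cathode, so E°_cell = 0.74 V; n = 6.
[H⁺] = 10^(−3.35) = 4.5 × 10^-4 M, and Q = [Cr³⁺]^2·P(H₂)^3 / [H⁺]^6 = 4.01 × 10^17.
E = E° − (0.0592/6) log Q = 0.74 − (0.0592/6)(17.603) = 0.566 V.

0.57 V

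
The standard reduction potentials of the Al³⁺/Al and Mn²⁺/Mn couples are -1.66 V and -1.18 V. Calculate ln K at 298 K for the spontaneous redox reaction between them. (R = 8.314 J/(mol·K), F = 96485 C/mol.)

E°_cell = -1.18 − (-1.66) = 0.48 V, with n = 6 electrons transferred.
At equilibrium E = 0, so the Nernst equation gives ln K = nFE°/RT = (6)(96485)(0.48)/((8.314)(298)) = 112.16.

ln K = 112.2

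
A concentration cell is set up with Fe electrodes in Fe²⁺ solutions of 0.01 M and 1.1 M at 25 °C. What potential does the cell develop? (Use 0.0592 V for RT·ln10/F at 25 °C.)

0.060 V

Both half-cells are Fe²⁺/Fe, so E°_cell = 0. The concentrated side is the cathode; the cell reaction moves Fe²⁺ from high to low concentration with n = 2.
Q = [Fe²⁺]_dilute/[Fe²⁺]_conc = 0.01/1.1 = 0.00909.
E = 0 − (0.0592/2) log Q = −(0.0592/2)(-2.041) = 0.0604 V.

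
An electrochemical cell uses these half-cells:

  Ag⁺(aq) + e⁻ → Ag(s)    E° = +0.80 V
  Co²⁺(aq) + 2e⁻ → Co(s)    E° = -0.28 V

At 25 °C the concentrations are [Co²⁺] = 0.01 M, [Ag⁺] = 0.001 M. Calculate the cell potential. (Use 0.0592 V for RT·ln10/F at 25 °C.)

The Ag⁺/Ag couple has the higher reduction potential and acts as the cathode, so E°_cell = +0.80 − (-0.28) = 1.08 V.
Balancing electrons gives n = 2; the reaction quotient is Q = [Co²⁺]/[Ag⁺]^2 = 1 × 10^4.
At 25 °C, E = E° − (0.0592/n) log Q = 1.08 − (0.0592/2)(4.000) = 1.080 − 0.118 = 0.962 V.

0.962 V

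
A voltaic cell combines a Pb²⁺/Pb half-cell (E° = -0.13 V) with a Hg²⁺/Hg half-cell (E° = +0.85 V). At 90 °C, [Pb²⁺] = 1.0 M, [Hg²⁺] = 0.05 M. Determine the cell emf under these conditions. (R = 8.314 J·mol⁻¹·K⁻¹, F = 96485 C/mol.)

0.933 V

The Hg²⁺/Hg couple has the higher reduction potential and acts as the cathode, so E°_cell = +0.85 − (-0.13) = 0.98 V.
Balancing electrons gives n = 2; the reaction quotient is Q = [Pb²⁺]/[Hg²⁺] = 20.0.
E = E° − (RT/nF) ln Q = 0.98 − (8.314×363)/(2×96485) × (2.996) = 0.980 − 0.047 = 0.933 V.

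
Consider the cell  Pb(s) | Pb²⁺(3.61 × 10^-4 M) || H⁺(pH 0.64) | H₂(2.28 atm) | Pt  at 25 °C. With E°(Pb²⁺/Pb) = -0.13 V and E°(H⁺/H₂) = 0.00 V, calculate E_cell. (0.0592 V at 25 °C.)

0.18 V

The hydrogen couple is the cathode, so E°_cell = 0.13 V; n = 2.
[H⁺] = 10^(−0.64) = 0.23 M, and Q = [Pb²⁺]·P(H₂) / [H⁺]^2 = 0.0157.
E = E° − (0.0592/2) log Q = 0.13 − (0.0592/2)(-1.805) = 0.183 V.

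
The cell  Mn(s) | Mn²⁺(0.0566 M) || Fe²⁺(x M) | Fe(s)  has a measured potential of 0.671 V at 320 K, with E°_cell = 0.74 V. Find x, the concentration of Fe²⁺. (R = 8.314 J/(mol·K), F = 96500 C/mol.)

3.8 × 10^-4 M

From the Nernst equation, ln Q = nF(E° − E)/RT = 2×96500×(0.74 − 0.671)/(8.314×320) = 5.005, so Q = 149.
With Q = [Mn²⁺]/[Fe²⁺] and the known concentrations, [Fe²⁺] in the denominator gives [Fe²⁺] = 3.8 × 10^-4 M.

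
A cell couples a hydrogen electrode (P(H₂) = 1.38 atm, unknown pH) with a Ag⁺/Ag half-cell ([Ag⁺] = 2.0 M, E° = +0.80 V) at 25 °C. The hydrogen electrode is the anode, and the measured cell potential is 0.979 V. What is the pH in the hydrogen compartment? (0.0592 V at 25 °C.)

pH = 2.65

E°_cell = 0.80 V and n = 2.
log Q = n(E° − E)/0.0592 = 2×(0.80 − 0.979)/0.0592 = -6.047.
With Q = [H⁺]^2 / ([Ag⁺]^2·P(H₂)), solving for [H⁺] gives log[H⁺] = -2.653, so pH = 2.65.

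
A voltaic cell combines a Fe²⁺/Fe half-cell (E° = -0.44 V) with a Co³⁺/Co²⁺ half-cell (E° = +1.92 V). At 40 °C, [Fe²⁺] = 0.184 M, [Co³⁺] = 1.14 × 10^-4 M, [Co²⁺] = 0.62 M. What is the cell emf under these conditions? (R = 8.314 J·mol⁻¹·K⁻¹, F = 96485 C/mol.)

2.15 V

The Co³⁺/Co²⁺ couple has the higher reduction potential and acts as the cathode, so E°_cell = +1.92 − (-0.44) = 2.36 V.
Balancing electrons gives n = 2; the reaction quotient is Q = [Fe²⁺]·[Co²⁺]^2/[Co³⁺]^2 = 5.44 × 10^6.
E = E° − (RT/nF) ln Q = 2.36 − (8.314×313)/(2×96485) × (15.510) = 2.360 − 0.209 = 2.151 V.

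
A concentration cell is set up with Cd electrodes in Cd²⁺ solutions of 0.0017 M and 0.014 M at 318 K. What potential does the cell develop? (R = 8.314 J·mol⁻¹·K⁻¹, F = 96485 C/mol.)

Both half-cells are Cd²⁺/Cd, so E°_cell = 0. The concentrated side is the cathode; the cell reaction moves Cd²⁺ from high to low concentration with n = 2.
Q = [Cd²⁺]_dilute/[Cd²⁺]_conc = 0.0017/0.014 = 0.121.
E = 0 − (RT/nF) ln Q = −((8.314×318)/(2×96485))(-2.108) = 0.0289 V.

0.029 V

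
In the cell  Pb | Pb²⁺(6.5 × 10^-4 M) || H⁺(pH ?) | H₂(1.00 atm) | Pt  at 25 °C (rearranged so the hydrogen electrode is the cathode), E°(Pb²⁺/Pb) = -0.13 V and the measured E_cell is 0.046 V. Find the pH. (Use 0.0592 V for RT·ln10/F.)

pH = 3.01

E°_cell = 0.13 V and n = 2.
log Q = n(E° − E)/0.0592 = 2×(0.13 − 0.046)/0.0592 = 2.838.
With Q = [Pb²⁺]·P(H₂) / [H⁺]^2, solving for [H⁺] gives log[H⁺] = -3.012, so pH = 3.01.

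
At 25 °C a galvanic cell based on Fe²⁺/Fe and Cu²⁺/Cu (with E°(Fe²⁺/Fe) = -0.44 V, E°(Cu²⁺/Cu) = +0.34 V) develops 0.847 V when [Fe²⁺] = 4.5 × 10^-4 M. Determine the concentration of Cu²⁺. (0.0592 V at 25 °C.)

0.083 M

From the Nernst equation, log Q = n(E° − E)/0.0592 = 2(0.78 − 0.847)/0.0592 = -2.264, so Q = 0.00545.
With Q = [Fe²⁺]/[Cu²⁺] and the known concentrations, [Cu²⁺] in the denominator gives [Cu²⁺] = 0.083 M.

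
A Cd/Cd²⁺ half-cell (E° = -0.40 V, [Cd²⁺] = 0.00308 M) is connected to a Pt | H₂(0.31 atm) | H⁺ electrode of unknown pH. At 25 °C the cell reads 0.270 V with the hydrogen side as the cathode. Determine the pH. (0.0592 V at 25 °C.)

E°_cell = 0.40 V and n = 2.
log Q = n(E° − E)/0.0592 = 2×(0.40 − 0.270)/0.0592 = 4.392.
With Q = [Cd²⁺]·P(H₂) / [H⁺]^2, solving for [H⁺] gives log[H⁺] = -3.706, so pH = 3.71.

pH = 3.71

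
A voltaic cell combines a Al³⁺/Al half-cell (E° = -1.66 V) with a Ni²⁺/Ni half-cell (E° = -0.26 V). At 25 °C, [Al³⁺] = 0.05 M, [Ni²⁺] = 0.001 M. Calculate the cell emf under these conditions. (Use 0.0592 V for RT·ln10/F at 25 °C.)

The Ni²⁺/Ni couple has the higher reduction potential and acts as the cathode, so E°_cell = -0.26 − (-1.66) = 1.40 V.
Balancing electrons gives n = 6; the reaction quotient is Q = [Al³⁺]^2/[Ni²⁺]^3 = 2.5 × 10^6.
At 25 °C, E = E° − (0.0592/n) log Q = 1.40 − (0.0592/6)(6.398) = 1.400 − 0.063 = 1.337 V.

1.34 V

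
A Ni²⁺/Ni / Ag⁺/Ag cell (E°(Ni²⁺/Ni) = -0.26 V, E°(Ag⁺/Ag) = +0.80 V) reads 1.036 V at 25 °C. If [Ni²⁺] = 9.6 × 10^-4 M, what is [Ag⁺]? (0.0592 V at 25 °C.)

From the Nernst equation, log Q = n(E° − E)/0.0592 = 2(1.06 − 1.036)/0.0592 = 0.811, so Q = 6.47.
With Q = [Ni²⁺]/[Ag⁺]^2 and the known concentrations, [Ag⁺]^2 in the denominator gives [Ag⁺] = 0.012 M.

0.012 M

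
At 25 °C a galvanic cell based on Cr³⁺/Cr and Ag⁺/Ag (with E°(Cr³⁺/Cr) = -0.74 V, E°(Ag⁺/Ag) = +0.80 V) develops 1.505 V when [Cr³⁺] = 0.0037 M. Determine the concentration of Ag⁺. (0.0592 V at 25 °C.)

0.04 M

From the Nernst equation, log Q = n(E° − E)/0.0592 = 3(1.54 − 1.505)/0.0592 = 1.774, so Q = 59.4.
With Q = [Cr³⁺]/[Ag⁺]^3 and the known concentrations, [Ag⁺]^3 in the denominator gives [Ag⁺] = 0.04 M.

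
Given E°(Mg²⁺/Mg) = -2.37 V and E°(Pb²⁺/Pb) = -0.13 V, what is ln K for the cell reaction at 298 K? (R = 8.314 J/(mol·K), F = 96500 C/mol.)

E°_cell = -0.13 − (-2.37) = 2.24 V, with n = 2 electrons transferred.
At equilibrium E = 0, so the Nernst equation gives ln K = nFE°/RT = (2)(96500)(2.24)/((8.314)(298)) = 174.49.

ln K = 174.5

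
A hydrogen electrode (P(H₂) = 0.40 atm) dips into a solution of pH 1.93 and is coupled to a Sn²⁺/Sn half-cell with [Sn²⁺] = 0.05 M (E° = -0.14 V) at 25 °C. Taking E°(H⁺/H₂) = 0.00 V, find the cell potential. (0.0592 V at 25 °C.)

The hydrogen couple is the cathode, so E°_cell = 0.14 V; n = 2.
[H⁺] = 10^(−1.93) = 0.012 M, and Q = [Sn²⁺]·P(H₂) / [H⁺]^2 = 145.
E = E° − (0.0592/2) log Q = 0.14 − (0.0592/2)(2.161) = 0.076 V.

0.076 V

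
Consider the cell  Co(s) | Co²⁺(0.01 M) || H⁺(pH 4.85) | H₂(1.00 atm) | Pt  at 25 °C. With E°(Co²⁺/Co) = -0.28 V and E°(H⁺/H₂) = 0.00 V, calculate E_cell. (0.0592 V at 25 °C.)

0.052 V

The hydrogen couple is the cathode, so E°_cell = 0.28 V; n = 2.
[H⁺] = 10^(−4.85) = 1.4 × 10^-5 M, and Q = [Co²⁺]·P(H₂) / [H⁺]^2 = 5.01 × 10^7.
E = E° − (0.0592/2) log Q = 0.28 − (0.0592/2)(7.700) = 0.052 V.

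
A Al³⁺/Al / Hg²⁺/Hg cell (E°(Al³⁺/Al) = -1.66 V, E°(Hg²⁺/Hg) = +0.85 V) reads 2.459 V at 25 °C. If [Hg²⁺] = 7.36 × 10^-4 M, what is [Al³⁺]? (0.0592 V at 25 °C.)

From the Nernst equation, log Q = n(E° − E)/0.0592 = 6(2.51 − 2.459)/0.0592 = 5.169, so Q = 1.48 × 10^5.
With Q = [Al³⁺]^2/[Hg²⁺]^3 and the known concentrations, [Al³⁺]^2 in the numerator gives [Al³⁺] = 0.0077 M.

0.0077 M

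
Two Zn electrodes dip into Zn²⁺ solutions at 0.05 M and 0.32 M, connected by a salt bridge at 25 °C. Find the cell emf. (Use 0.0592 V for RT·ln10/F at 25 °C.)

0.024 V

Both half-cells are Zn²⁺/Zn, so E°_cell = 0. The concentrated side is the cathode; the cell reaction moves Zn²⁺ from high to low concentration with n = 2.
Q = [Zn²⁺]_dilute/[Zn²⁺]_conc = 0.05/0.32 = 0.156.
E = 0 − (0.0592/2) log Q = −(0.0592/2)(-0.806) = 0.0239 V.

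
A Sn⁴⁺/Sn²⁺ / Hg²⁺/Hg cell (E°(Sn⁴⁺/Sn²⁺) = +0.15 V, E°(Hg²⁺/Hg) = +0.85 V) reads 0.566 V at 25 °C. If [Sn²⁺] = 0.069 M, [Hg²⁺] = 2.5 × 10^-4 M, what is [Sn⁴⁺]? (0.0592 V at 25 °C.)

From the Nernst equation, log Q = n(E° − E)/0.0592 = 2(0.70 − 0.566)/0.0592 = 4.527, so Q = 3.37 × 10^4.
With Q = [Sn⁴⁺]/([Sn²⁺]·[Hg²⁺]) and the known concentrations, [Sn⁴⁺] in the numerator gives [Sn⁴⁺] = 0.58 M.

0.58 M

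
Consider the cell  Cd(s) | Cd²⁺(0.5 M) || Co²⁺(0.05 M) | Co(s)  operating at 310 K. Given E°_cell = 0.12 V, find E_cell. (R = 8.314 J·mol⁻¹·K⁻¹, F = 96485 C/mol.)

0.089 V

Balancing electrons gives n = 2; the reaction quotient is Q = [Cd²⁺]/[Co²⁺] = 10.0.
E = E° − (RT/nF) ln Q = 0.12 − (8.314×310)/(2×96485) × (2.303) = 0.120 − 0.031 = 0.089 V.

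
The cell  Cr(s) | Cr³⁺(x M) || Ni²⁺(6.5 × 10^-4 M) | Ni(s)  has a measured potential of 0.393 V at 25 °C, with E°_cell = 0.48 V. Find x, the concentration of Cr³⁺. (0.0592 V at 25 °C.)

0.42 M

From the Nernst equation, log Q = n(E° − E)/0.0592 = 6(0.48 − 0.393)/0.0592 = 8.818, so Q = 6.57 × 10^8.
With Q = [Cr³⁺]^2/[Ni²⁺]^3 and the known concentrations, [Cr³⁺]^2 in the numerator gives [Cr³⁺] = 0.42 M.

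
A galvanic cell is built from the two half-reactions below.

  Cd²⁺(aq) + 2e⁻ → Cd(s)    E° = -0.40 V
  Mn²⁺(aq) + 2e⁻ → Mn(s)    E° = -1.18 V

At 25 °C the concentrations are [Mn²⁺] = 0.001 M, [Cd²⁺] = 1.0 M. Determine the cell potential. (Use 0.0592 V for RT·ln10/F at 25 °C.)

0.869 V

The Cd²⁺/Cd couple has the higher reduction potential and acts as the cathode, so E°_cell = -0.40 − (-1.18) = 0.78 V.
Balancing electrons gives n = 2; the reaction quotient is Q = [Mn²⁺]/[Cd²⁺] = 0.00100.
At 25 °C, E = E° − (0.0592/n) log Q = 0.78 − (0.0592/2)(-3.000) = 0.780 + 0.089 = 0.869 V.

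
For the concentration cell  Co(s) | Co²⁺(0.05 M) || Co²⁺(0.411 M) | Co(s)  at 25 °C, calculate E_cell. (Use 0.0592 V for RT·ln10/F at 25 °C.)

Both half-cells are Co²⁺/Co, so E°_cell = 0. The concentrated side is the cathode; the cell reaction moves Co²⁺ from high to low concentration with n = 2.
Q = [Co²⁺]_dilute/[Co²⁺]_conc = 0.05/0.411 = 0.122.
E = 0 − (0.0592/2) log Q = −(0.0592/2)(-0.915) = 0.0271 V.

0.027 V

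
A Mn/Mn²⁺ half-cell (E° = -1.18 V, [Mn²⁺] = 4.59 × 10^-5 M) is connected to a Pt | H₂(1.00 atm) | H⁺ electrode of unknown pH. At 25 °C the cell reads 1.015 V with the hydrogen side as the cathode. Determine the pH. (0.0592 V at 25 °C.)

E°_cell = 1.18 V and n = 2.
log Q = n(E° − E)/0.0592 = 2×(1.18 − 1.015)/0.0592 = 5.574.
With Q = [Mn²⁺]·P(H₂) / [H⁺]^2, solving for [H⁺] gives log[H⁺] = -4.956, so pH = 4.96.

pH = 4.96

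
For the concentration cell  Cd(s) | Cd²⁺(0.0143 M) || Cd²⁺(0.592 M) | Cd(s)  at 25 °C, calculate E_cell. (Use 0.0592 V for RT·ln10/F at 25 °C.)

Both half-cells are Cd²⁺/Cd, so E°_cell = 0. The concentrated side is the cathode; the cell reaction moves Cd²⁺ from high to low concentration with n = 2.
Q = [Cd²⁺]_dilute/[Cd²⁺]_conc = 0.0143/0.592 = 0.0242.
E = 0 − (0.0592/2) log Q = −(0.0592/2)(-1.617) = 0.0479 V.

0.048 V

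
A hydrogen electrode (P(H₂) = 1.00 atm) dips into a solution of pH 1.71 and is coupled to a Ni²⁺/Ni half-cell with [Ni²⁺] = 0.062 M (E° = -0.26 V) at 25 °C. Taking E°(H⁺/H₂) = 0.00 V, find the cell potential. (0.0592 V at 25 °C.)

0.19 V

The hydrogen couple is the cathode, so E°_cell = 0.26 V; n = 2.
[H⁺] = 10^(−1.71) = 0.019 M, and Q = [Ni²⁺]·P(H₂) / [H⁺]^2 = 163.
E = E° − (0.0592/2) log Q = 0.26 − (0.0592/2)(2.212) = 0.195 V.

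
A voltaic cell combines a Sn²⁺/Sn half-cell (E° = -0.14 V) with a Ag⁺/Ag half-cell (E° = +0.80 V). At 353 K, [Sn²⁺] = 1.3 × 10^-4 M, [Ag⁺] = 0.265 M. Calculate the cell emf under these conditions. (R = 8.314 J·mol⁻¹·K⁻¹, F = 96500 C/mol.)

1.04 V

The Ag⁺/Ag couple has the higher reduction potential and acts as the cathode, so E°_cell = +0.80 − (-0.14) = 0.94 V.
Balancing electrons gives n = 2; the reaction quotient is Q = [Sn²⁺]/[Ag⁺]^2 = 0.00185.
E = E° − (RT/nF) ln Q = 0.94 − (8.314×353)/(2×96500) × (-6.292) = 0.940 + 0.096 = 1.036 V.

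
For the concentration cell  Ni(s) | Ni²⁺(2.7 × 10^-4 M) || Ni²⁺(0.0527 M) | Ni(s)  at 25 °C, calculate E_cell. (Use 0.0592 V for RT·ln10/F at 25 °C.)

Both half-cells are Ni²⁺/Ni, so E°_cell = 0. The concentrated side is the cathode; the cell reaction moves Ni²⁺ from high to low concentration with n = 2.
Q = [Ni²⁺]_dilute/[Ni²⁺]_conc = 2.7 × 10^-4/0.0527 = 0.00512.
E = 0 − (0.0592/2) log Q = −(0.0592/2)(-2.290) = 0.0678 V.

0.068 V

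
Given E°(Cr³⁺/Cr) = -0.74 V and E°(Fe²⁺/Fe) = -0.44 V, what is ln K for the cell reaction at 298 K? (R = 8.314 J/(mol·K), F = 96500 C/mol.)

ln K = 70.1

E°_cell = -0.44 − (-0.74) = 0.30 V, with n = 6 electrons transferred.
At equilibrium E = 0, so the Nernst equation gives ln K = nFE°/RT = (6)(96500)(0.30)/((8.314)(298)) = 70.11.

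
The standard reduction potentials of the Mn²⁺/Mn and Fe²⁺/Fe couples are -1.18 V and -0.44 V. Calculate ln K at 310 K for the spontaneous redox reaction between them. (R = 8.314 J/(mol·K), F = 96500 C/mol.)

ln K = 55.4

E°_cell = -0.44 − (-1.18) = 0.74 V, with n = 2 electrons transferred.
At equilibrium E = 0, so the Nernst equation gives ln K = nFE°/RT = (2)(96500)(0.74)/((8.314)(310)) = 55.41.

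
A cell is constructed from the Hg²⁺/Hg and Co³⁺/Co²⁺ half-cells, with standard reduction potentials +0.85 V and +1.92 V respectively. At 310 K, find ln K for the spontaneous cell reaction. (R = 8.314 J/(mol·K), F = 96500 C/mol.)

E°_cell = +1.92 − (+0.85) = 1.07 V, with n = 2 electrons transferred.
At equilibrium E = 0, so the Nernst equation gives ln K = nFE°/RT = (2)(96500)(1.07)/((8.314)(310)) = 80.13.

ln K = 80.1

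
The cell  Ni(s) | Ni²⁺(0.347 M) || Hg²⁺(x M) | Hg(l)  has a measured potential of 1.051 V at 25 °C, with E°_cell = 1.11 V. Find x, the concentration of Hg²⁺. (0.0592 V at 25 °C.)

From the Nernst equation, log Q = n(E° − E)/0.0592 = 2(1.11 − 1.051)/0.0592 = 1.993, so Q = 98.5.
With Q = [Ni²⁺]/[Hg²⁺] and the known concentrations, [Hg²⁺] in the denominator gives [Hg²⁺] = 0.0035 M.

0.0035 M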